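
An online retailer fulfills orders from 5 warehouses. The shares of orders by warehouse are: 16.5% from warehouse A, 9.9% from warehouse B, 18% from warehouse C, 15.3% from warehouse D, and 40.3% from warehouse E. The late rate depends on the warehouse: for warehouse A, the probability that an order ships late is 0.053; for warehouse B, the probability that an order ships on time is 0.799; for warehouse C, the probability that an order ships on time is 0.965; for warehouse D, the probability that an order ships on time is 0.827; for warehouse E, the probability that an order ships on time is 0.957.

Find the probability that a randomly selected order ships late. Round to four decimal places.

P(L) ≈ 0.0787

P(L|B) = 1 − 0.799 = 0.201.
P(L|C) = 1 − 0.965 = 0.035.
P(L|D) = 1 − 0.827 = 0.173.
P(L|E) = 1 − 0.957 = 0.043.
Using total probability over the partition,
P(L) = P(L|A)·P(A) + P(L|B)·P(B) + P(L|C)·P(C) + P(L|D)·P(D) + P(L|E)·P(E)
      = 0.053·0.165 + 0.201·0.099 + 0.035·0.18 + 0.173·0.153 + 0.043·0.403
      = 0.008745 + 0.019899 + 0.0063 + 0.026469 + 0.017329 = 0.078742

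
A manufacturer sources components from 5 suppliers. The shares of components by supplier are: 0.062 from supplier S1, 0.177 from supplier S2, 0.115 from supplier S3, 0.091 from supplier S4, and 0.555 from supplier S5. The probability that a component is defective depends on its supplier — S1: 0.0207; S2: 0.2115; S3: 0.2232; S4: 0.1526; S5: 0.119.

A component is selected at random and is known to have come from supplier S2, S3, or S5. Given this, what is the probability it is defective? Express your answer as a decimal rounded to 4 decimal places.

Let S = {S2, S3, S5}.
P(S) = 0.177 + 0.115 + 0.555 = 0.847.
P(D ∩ S) = 0.2115·0.177 + 0.2232·0.115 + 0.119·0.555 = 0.0374355 + 0.025668 + 0.066045 = 0.1291485.
P(D | S) = 0.1291485 / 0.847 = 0.152478…

P(D|S) ≈ 0.1525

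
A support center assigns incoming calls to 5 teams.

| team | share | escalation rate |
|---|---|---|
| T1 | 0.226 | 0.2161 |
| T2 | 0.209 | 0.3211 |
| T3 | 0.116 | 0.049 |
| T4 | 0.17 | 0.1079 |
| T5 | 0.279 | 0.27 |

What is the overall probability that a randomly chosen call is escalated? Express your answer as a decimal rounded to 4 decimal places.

Summing over the partition,
P(E) = P(E|T1)·P(T1) + P(E|T2)·P(T2) + P(E|T3)·P(T3) + P(E|T4)·P(T4) + P(E|T5)·P(T5)
      = 0.2161·0.226 + 0.3211·0.209 + 0.049·0.116 + 0.1079·0.17 + 0.27·0.279
      = 0.0488386 + 0.0671099 + 0.005684 + 0.018343 + 0.07533 = 0.2153055

P(E) ≈ 0.2153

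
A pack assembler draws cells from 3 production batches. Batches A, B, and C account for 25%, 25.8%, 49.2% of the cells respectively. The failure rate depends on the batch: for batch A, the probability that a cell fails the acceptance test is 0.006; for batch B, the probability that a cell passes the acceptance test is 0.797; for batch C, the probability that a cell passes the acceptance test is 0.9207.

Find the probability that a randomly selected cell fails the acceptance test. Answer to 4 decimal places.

P(F|B) = 1 − 0.797 = 0.203.
P(F|C) = 1 − 0.9207 = 0.0793.
Summing over the partition,
P(F) = P(F|A)·P(A) + P(F|B)·P(B) + P(F|C)·P(C)
      = 0.006·0.25 + 0.203·0.258 + 0.0793·0.492
      = 0.0015 + 0.052374 + 0.0390156 = 0.0928896

0.0929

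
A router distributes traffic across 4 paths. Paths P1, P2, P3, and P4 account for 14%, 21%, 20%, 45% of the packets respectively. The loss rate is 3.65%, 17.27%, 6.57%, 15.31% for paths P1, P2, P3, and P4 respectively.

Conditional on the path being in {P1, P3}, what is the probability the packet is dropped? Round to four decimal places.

0.0537

Let S = {P1, P3}.
P(S) = 0.14 + 0.2 = 0.34.
P(L ∩ S) = 0.0365·0.14 + 0.0657·0.2 = 0.00511 + 0.01314 = 0.01825.
P(L | S) = 0.01825 / 0.34 = 0.053676…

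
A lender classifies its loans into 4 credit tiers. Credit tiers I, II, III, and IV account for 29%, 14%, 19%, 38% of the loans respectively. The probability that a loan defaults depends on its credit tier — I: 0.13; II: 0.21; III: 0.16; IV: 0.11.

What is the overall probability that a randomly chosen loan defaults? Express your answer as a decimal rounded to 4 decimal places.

P(D) = P(D|I)·P(I) + P(D|II)·P(II) + P(D|III)·P(III) + P(D|IV)·P(IV)
      = 0.13·0.29 + 0.21·0.14 + 0.16·0.19 + 0.11·0.38
      = 0.0377 + 0.0294 + 0.0304 + 0.0418 = 0.1393

0.1393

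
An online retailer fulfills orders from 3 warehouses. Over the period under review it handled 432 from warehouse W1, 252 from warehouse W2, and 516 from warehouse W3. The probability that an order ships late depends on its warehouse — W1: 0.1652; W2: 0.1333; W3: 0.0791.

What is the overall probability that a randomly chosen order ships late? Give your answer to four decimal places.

Total: 432 + 252 + 516 = 1200.
P(W1) = 432/1200 = 0.36. P(W2) = 252/1200 = 0.21. P(W3) = 516/1200 = 0.43.
P(L) = P(L|W1)·P(W1) + P(L|W2)·P(W2) + P(L|W3)·P(W3)
      = 0.1652·0.36 + 0.1333·0.21 + 0.0791·0.43
      = 0.059472 + 0.027993 + 0.034013 = 0.121478

P(L) ≈ 0.1215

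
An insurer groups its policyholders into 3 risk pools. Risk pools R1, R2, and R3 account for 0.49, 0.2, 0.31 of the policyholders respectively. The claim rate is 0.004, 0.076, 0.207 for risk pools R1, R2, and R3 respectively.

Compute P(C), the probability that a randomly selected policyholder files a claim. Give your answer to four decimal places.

0.0813

Using total probability over the partition,
P(C) = P(C|R1)·P(R1) + P(C|R2)·P(R2) + P(C|R3)·P(R3)
      = 0.004·0.49 + 0.076·0.2 + 0.207·0.31
      = 0.00196 + 0.0152 + 0.06417 = 0.08133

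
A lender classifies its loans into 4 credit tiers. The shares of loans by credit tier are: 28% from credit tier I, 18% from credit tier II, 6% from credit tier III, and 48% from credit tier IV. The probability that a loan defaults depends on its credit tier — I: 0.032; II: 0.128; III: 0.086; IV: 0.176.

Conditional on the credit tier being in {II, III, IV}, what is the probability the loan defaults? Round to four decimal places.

Let S = {II, III, IV}.
P(S) = 0.18 + 0.06 + 0.48 = 0.72.
P(D ∩ S) = 0.128·0.18 + 0.086·0.06 + 0.176·0.48 = 0.02304 + 0.00516 + 0.08448 = 0.11268.
P(D | S) = 0.11268 / 0.72 = 0.156500…

0.1565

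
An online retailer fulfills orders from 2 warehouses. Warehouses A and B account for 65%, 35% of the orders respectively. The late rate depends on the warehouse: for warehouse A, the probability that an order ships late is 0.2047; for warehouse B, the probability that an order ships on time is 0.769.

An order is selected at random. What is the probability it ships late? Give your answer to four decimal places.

P(L|B) = 1 − 0.769 = 0.231.
P(L) = P(L|A)·P(A) + P(L|B)·P(B)
      = 0.2047·0.65 + 0.231·0.35
      = 0.133055 + 0.08085 = 0.213905

P(L) ≈ 0.2139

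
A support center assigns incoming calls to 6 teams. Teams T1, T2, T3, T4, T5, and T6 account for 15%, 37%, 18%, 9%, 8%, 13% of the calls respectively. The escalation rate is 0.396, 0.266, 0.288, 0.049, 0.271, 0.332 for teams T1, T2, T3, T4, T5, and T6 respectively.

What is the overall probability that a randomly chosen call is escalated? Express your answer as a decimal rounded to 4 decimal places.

0.2789

P(E) = P(E|T1)·P(T1) + P(E|T2)·P(T2) + P(E|T3)·P(T3) + P(E|T4)·P(T4) + P(E|T5)·P(T5) + P(E|T6)·P(T6)
      = 0.396·0.15 + 0.266·0.37 + 0.288·0.18 + 0.049·0.09 + 0.271·0.08 + 0.332·0.13
      = 0.0594 + 0.09842 + 0.05184 + 0.00441 + 0.02168 + 0.04316 = 0.27891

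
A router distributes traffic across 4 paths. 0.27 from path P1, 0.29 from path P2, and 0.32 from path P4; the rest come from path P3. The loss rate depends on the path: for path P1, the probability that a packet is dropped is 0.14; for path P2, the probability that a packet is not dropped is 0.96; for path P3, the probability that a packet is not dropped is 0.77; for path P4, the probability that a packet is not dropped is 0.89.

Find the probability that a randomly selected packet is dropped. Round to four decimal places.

P(P3) = 1 − (0.27 + 0.29 + 0.32) = 0.12.
P(L|P2) = 1 − 0.96 = 0.04.
P(L|P3) = 1 − 0.77 = 0.23.
P(L|P4) = 1 − 0.89 = 0.11.
Summing over the partition,
P(L) = P(L|P1)·P(P1) + P(L|P2)·P(P2) + P(L|P3)·P(P3) + P(L|P4)·P(P4)
      = 0.14·0.27 + 0.04·0.29 + 0.23·0.12 + 0.11·0.32
      = 0.0378 + 0.0116 + 0.0276 + 0.0352 = 0.1122

0.1122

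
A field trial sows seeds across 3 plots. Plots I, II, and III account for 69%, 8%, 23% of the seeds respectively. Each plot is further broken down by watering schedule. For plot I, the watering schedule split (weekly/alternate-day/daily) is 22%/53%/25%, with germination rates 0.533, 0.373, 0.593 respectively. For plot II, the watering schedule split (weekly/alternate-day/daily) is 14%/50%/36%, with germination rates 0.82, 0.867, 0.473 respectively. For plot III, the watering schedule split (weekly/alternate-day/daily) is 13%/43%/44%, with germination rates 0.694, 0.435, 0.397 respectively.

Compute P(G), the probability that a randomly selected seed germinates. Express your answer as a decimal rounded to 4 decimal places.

P(G) ≈ 0.4810

P(G|I) = 0.22·0.533 + 0.53·0.373 + 0.25·0.593 = 0.11726 + 0.19769 + 0.14825 = 0.4632
P(G|II) = 0.14·0.82 + 0.5·0.867 + 0.36·0.473 = 0.1148 + 0.4335 + 0.17028 = 0.71858
P(G|III) = 0.13·0.694 + 0.43·0.435 + 0.44·0.397 = 0.09022 + 0.18705 + 0.17468 = 0.45195
By total probability over the outer partition,
P(G) = 0.69·0.4632 + 0.08·0.71858 + 0.23·0.45195
      = 0.319608 + 0.0574864 + 0.1039485 = 0.4810429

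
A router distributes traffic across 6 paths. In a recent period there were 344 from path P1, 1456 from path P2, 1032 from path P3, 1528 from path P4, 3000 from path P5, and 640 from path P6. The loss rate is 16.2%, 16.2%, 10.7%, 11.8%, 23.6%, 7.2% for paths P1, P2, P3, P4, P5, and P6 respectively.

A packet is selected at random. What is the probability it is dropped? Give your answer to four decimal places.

Total: 344 + 1456 + 1032 + 1528 + 3000 + 640 = 8000.
P(P1) = 344/8000 = 0.043. P(P2) = 1456/8000 = 0.182. P(P3) = 1032/8000 = 0.129. P(P4) = 1528/8000 = 0.191. P(P5) = 3000/8000 = 0.375. P(P6) = 640/8000 = 0.08.
By the law of total probability,
P(L) = P(L|P1)·P(P1) + P(L|P2)·P(P2) + P(L|P3)·P(P3) + P(L|P4)·P(P4) + P(L|P5)·P(P5) + P(L|P6)·P(P6)
      = 0.162·0.043 + 0.162·0.182 + 0.107·0.129 + 0.118·0.191 + 0.236·0.375 + 0.072·0.08
      = 0.006966 + 0.029484 + 0.013803 + 0.022538 + 0.0885 + 0.00576 = 0.167051

0.1671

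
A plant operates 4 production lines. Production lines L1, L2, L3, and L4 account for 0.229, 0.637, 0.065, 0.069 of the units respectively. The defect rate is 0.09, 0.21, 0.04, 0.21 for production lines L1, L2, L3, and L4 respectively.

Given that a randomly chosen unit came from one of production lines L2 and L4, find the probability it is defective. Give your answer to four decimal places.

0.2100

Let S = {L2, L4}.
P(S) = 0.637 + 0.069 = 0.706.
P(D ∩ S) = 0.21·0.637 + 0.21·0.069 = 0.13377 + 0.01449 = 0.14826.
P(D | S) = 0.14826 / 0.706 = 0.210000…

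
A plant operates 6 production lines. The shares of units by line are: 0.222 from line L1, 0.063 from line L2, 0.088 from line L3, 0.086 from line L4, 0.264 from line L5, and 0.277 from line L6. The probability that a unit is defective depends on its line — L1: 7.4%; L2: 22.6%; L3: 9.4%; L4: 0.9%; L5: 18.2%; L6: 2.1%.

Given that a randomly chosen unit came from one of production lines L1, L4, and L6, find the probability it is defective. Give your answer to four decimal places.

Let S = {L1, L4, L6}.
P(S) = 0.222 + 0.086 + 0.277 = 0.585.
P(D ∩ S) = 0.074·0.222 + 0.009·0.086 + 0.021·0.277 = 0.016428 + 0.000774 + 0.005817 = 0.023019.
P(D | S) = 0.023019 / 0.585 = 0.039349…

0.0393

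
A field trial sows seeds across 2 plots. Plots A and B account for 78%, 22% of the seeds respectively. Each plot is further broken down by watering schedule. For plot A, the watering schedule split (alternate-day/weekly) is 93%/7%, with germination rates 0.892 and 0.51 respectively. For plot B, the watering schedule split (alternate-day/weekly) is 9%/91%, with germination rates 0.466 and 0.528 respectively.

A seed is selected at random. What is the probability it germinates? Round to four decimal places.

P(G|A) = 0.93·0.892 + 0.07·0.51 = 0.82956 + 0.0357 = 0.86526
P(G|B) = 0.09·0.466 + 0.91·0.528 = 0.04194 + 0.48048 = 0.52242
By total probability over the outer partition,
P(G) = 0.78·0.86526 + 0.22·0.52242
      = 0.6749028 + 0.1149324 = 0.7898352

P(G) ≈ 0.7898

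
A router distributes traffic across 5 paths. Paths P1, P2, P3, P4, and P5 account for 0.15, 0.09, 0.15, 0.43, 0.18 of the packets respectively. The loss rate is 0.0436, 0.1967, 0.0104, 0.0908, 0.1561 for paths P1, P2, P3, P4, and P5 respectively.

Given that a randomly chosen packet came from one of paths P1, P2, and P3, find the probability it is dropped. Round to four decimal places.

Let S = {P1, P2, P3}.
P(S) = 0.15 + 0.09 + 0.15 = 0.39.
P(L ∩ S) = 0.0436·0.15 + 0.1967·0.09 + 0.0104·0.15 = 0.00654 + 0.017703 + 0.00156 = 0.025803.
P(L | S) = 0.025803 / 0.39 = 0.066162…

P(L|S) ≈ 0.0662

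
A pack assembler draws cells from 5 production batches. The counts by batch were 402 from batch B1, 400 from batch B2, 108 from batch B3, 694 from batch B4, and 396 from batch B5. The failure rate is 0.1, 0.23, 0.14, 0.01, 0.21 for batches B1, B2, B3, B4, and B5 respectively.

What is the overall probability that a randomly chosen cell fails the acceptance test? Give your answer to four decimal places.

0.1187

Total: 402 + 400 + 108 + 694 + 396 = 2000.
P(B1) = 402/2000 = 0.201. P(B2) = 400/2000 = 0.2. P(B3) = 108/2000 = 0.054. P(B4) = 694/2000 = 0.347. P(B5) = 396/2000 = 0.198.
P(F) = P(F|B1)·P(B1) + P(F|B2)·P(B2) + P(F|B3)·P(B3) + P(F|B4)·P(B4) + P(F|B5)·P(B5)
      = 0.1·0.201 + 0.23·0.2 + 0.14·0.054 + 0.01·0.347 + 0.21·0.198
      = 0.0201 + 0.046 + 0.00756 + 0.00347 + 0.04158 = 0.11871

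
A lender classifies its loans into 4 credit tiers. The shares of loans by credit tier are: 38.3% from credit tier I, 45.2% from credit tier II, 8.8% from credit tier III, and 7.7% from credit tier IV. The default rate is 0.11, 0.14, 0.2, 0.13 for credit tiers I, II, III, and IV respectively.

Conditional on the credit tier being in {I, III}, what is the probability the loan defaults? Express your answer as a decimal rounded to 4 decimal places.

Let S = {I, III}.
P(S) = 0.383 + 0.088 = 0.471.
P(D ∩ S) = 0.11·0.383 + 0.2·0.088 = 0.04213 + 0.0176 = 0.05973.
P(D | S) = 0.05973 / 0.471 = 0.126815…

0.1268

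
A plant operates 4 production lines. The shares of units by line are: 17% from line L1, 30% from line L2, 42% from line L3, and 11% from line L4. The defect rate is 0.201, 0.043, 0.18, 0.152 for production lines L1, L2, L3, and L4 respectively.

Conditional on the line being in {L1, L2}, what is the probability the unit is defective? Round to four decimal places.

0.1001

Let S = {L1, L2}.
P(S) = 0.17 + 0.3 = 0.47.
P(D ∩ S) = 0.201·0.17 + 0.043·0.3 = 0.03417 + 0.0129 = 0.04707.
P(D | S) = 0.04707 / 0.47 = 0.100149…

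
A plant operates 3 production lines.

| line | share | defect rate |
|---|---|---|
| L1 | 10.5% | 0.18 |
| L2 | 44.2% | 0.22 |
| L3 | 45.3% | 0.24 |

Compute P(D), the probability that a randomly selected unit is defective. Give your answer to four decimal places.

P(D) = P(D|L1)·P(L1) + P(D|L2)·P(L2) + P(D|L3)·P(L3)
      = 0.18·0.105 + 0.22·0.442 + 0.24·0.453
      = 0.0189 + 0.09724 + 0.10872 = 0.22486

P(D) ≈ 0.2249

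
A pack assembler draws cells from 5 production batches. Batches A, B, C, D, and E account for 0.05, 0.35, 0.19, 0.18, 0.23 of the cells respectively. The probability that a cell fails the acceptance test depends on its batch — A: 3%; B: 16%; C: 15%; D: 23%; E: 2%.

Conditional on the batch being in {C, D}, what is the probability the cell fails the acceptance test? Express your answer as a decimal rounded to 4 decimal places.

Let S = {C, D}.
P(S) = 0.19 + 0.18 = 0.37.
P(F ∩ S) = 0.15·0.19 + 0.23·0.18 = 0.0285 + 0.0414 = 0.0699.
P(F | S) = 0.0699 / 0.37 = 0.188919…

P(F|S) ≈ 0.1889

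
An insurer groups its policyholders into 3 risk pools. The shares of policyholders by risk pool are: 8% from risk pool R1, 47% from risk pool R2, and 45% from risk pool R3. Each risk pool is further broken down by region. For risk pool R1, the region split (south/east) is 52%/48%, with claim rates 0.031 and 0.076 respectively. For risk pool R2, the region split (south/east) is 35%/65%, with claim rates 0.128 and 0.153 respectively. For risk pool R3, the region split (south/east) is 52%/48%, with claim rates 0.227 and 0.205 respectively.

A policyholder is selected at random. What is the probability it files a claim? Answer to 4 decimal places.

P(C|R1) = 0.52·0.031 + 0.48·0.076 = 0.01612 + 0.03648 = 0.0526
P(C|R2) = 0.35·0.128 + 0.65·0.153 = 0.0448 + 0.09945 = 0.14425
P(C|R3) = 0.52·0.227 + 0.48·0.205 = 0.11804 + 0.0984 = 0.21644
By total probability over the outer partition,
P(C) = 0.08·0.0526 + 0.47·0.14425 + 0.45·0.21644
      = 0.004208 + 0.0677975 + 0.097398 = 0.1694035

0.1694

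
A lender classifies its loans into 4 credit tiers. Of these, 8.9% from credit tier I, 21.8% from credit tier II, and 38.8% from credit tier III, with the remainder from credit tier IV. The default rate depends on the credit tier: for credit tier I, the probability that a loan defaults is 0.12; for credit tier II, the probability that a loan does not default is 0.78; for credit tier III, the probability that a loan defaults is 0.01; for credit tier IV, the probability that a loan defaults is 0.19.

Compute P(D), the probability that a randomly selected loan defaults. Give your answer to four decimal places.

P(IV) = 1 − (0.089 + 0.218 + 0.388) = 0.305.
P(D|II) = 1 − 0.78 = 0.22.
By the law of total probability,
P(D) = P(D|I)·P(I) + P(D|II)·P(II) + P(D|III)·P(III) + P(D|IV)·P(IV)
      = 0.12·0.089 + 0.22·0.218 + 0.01·0.388 + 0.19·0.305
      = 0.01068 + 0.04796 + 0.00388 + 0.05795 = 0.12047

0.1205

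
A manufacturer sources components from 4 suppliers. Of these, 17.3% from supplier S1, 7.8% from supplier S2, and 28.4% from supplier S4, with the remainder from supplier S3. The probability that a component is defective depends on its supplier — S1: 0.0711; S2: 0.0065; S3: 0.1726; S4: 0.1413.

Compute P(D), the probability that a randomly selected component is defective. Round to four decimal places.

P(S3) = 1 − (0.173 + 0.078 + 0.284) = 0.465.
Using total probability over the partition,
P(D) = P(D|S1)·P(S1) + P(D|S2)·P(S2) + P(D|S3)·P(S3) + P(D|S4)·P(S4)
      = 0.0711·0.173 + 0.0065·0.078 + 0.1726·0.465 + 0.1413·0.284
      = 0.0123003 + 0.000507 + 0.080259 + 0.0401292 = 0.1331955

0.1332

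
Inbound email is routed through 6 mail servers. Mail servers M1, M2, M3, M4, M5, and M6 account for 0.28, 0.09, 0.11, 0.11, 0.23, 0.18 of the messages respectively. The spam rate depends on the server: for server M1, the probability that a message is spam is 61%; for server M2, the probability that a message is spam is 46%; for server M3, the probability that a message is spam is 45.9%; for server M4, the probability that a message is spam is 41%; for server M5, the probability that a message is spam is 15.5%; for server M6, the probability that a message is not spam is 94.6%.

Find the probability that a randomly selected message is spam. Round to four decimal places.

P(S) ≈ 0.3532

P(S|M6) = 1 − 0.946 = 0.054.
P(S) = P(S|M1)·P(M1) + P(S|M2)·P(M2) + P(S|M3)·P(M3) + P(S|M4)·P(M4) + P(S|M5)·P(M5) + P(S|M6)·P(M6)
      = 0.61·0.28 + 0.46·0.09 + 0.459·0.11 + 0.41·0.11 + 0.155·0.23 + 0.054·0.18
      = 0.1708 + 0.0414 + 0.05049 + 0.0451 + 0.03565 + 0.00972 = 0.35316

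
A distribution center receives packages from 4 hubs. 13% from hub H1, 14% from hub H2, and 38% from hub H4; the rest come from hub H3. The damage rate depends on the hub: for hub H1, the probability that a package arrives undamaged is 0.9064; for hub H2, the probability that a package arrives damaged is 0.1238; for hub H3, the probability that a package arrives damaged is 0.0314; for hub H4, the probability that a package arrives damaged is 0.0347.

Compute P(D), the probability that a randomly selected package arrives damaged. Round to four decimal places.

P(D) ≈ 0.0537

P(H3) = 1 − (0.13 + 0.14 + 0.38) = 0.35.
P(D|H1) = 1 − 0.9064 = 0.0936.
Summing over the partition,
P(D) = P(D|H1)·P(H1) + P(D|H2)·P(H2) + P(D|H3)·P(H3) + P(D|H4)·P(H4)
      = 0.0936·0.13 + 0.1238·0.14 + 0.0314·0.35 + 0.0347·0.38
      = 0.012168 + 0.017332 + 0.01099 + 0.013186 = 0.053676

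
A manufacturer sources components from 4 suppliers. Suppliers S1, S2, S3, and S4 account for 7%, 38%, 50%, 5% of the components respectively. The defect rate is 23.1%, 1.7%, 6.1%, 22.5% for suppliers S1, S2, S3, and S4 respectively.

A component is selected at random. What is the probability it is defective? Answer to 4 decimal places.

P(D) ≈ 0.0644

P(D) = P(D|S1)·P(S1) + P(D|S2)·P(S2) + P(D|S3)·P(S3) + P(D|S4)·P(S4)
      = 0.231·0.07 + 0.017·0.38 + 0.061·0.5 + 0.225·0.05
      = 0.01617 + 0.00646 + 0.0305 + 0.01125 = 0.06438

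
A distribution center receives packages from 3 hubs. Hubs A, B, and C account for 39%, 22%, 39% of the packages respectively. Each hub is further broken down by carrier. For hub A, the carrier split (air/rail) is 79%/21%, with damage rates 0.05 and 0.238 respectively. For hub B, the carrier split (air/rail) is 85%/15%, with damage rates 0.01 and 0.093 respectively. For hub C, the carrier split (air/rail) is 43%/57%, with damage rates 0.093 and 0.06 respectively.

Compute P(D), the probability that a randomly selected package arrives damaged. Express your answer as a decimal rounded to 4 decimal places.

P(D) ≈ 0.0688

P(D|A) = 0.79·0.05 + 0.21·0.238 = 0.0395 + 0.04998 = 0.08948
P(D|B) = 0.85·0.01 + 0.15·0.093 = 0.0085 + 0.01395 = 0.02245
P(D|C) = 0.43·0.093 + 0.57·0.06 = 0.03999 + 0.0342 = 0.07419
By total probability over the outer partition,
P(D) = 0.39·0.08948 + 0.22·0.02245 + 0.39·0.07419
      = 0.0348972 + 0.004939 + 0.0289341 = 0.0687703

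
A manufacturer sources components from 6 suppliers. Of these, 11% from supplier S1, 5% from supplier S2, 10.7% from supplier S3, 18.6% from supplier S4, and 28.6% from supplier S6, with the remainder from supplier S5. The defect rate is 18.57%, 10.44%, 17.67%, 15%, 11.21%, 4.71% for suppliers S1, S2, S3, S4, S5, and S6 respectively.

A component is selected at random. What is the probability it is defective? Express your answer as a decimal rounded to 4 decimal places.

P(D) ≈ 0.1152

P(S5) = 1 − (0.11 + 0.05 + 0.107 + 0.186 + 0.286) = 0.261.
P(D) = P(D|S1)·P(S1) + P(D|S2)·P(S2) + P(D|S3)·P(S3) + P(D|S4)·P(S4) + P(D|S5)·P(S5) + P(D|S6)·P(S6)
      = 0.1857·0.11 + 0.1044·0.05 + 0.1767·0.107 + 0.15·0.186 + 0.1121·0.261 + 0.0471·0.286
      = 0.020427 + 0.00522 + 0.0189069 + 0.0279 + 0.0292581 + 0.0134706 = 0.1151826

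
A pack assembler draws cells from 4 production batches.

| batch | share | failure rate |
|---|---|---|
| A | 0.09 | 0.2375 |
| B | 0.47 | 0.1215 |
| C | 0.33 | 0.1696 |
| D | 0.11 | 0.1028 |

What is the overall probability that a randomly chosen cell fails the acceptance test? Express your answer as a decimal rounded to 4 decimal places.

P(F) ≈ 0.1458

By the law of total probability,
P(F) = P(F|A)·P(A) + P(F|B)·P(B) + P(F|C)·P(C) + P(F|D)·P(D)
      = 0.2375·0.09 + 0.1215·0.47 + 0.1696·0.33 + 0.1028·0.11
      = 0.021375 + 0.057105 + 0.055968 + 0.011308 = 0.145756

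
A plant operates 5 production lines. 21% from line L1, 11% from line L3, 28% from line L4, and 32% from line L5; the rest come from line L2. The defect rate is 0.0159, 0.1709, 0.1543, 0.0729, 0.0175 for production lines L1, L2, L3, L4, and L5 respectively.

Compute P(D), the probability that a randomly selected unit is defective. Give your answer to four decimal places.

0.0600

P(L2) = 1 − (0.21 + 0.11 + 0.28 + 0.32) = 0.08.
Using total probability over the partition,
P(D) = P(D|L1)·P(L1) + P(D|L2)·P(L2) + P(D|L3)·P(L3) + P(D|L4)·P(L4) + P(D|L5)·P(L5)
      = 0.0159·0.21 + 0.1709·0.08 + 0.1543·0.11 + 0.0729·0.28 + 0.0175·0.32
      = 0.003339 + 0.013672 + 0.016973 + 0.020412 + 0.0056 = 0.059996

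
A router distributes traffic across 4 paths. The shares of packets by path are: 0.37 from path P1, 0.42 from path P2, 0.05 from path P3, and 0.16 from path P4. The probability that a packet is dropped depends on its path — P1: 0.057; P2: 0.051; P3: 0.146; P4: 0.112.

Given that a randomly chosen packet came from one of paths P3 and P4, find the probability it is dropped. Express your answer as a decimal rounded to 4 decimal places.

P(L|S) ≈ 0.1201

Let S = {P3, P4}.
P(S) = 0.05 + 0.16 = 0.21.
P(L ∩ S) = 0.146·0.05 + 0.112·0.16 = 0.0073 + 0.01792 = 0.02522.
P(L | S) = 0.02522 / 0.21 = 0.120095…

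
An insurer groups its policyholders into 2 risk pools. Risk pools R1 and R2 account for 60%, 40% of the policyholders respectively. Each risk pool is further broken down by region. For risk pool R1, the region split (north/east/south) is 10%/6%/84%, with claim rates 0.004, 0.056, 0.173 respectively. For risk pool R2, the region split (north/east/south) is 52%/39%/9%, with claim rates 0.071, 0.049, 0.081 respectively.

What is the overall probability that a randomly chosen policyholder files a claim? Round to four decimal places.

P(C) ≈ 0.1148

P(C|R1) = 0.1·0.004 + 0.06·0.056 + 0.84·0.173 = 0.0004 + 0.00336 + 0.14532 = 0.14908
P(C|R2) = 0.52·0.071 + 0.39·0.049 + 0.09·0.081 = 0.03692 + 0.01911 + 0.00729 = 0.06332
By total probability over the outer partition,
P(C) = 0.6·0.14908 + 0.4·0.06332
      = 0.089448 + 0.025328 = 0.114776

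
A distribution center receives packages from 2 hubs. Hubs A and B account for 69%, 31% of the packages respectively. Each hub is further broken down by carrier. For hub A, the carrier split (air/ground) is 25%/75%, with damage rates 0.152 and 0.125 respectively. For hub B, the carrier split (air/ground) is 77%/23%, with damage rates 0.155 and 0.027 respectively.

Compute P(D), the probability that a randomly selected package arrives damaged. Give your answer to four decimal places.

P(D) ≈ 0.1298

P(D|A) = 0.25·0.152 + 0.75·0.125 = 0.038 + 0.09375 = 0.13175
P(D|B) = 0.77·0.155 + 0.23·0.027 = 0.11935 + 0.00621 = 0.12556
Then overall,
P(D) = 0.69·0.13175 + 0.31·0.12556
      = 0.0909075 + 0.0389236 = 0.1298311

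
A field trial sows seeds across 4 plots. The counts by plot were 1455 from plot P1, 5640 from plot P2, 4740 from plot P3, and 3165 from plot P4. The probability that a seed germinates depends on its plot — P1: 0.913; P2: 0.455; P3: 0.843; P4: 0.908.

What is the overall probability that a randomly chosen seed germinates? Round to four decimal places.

0.7176

Total: 1455 + 5640 + 4740 + 3165 = 15000.
P(P1) = 1455/15000 = 0.097. P(P2) = 5640/15000 = 0.376. P(P3) = 4740/15000 = 0.316. P(P4) = 3165/15000 = 0.211.
Using total probability over the partition,
P(G) = P(G|P1)·P(P1) + P(G|P2)·P(P2) + P(G|P3)·P(P3) + P(G|P4)·P(P4)
      = 0.913·0.097 + 0.455·0.376 + 0.843·0.316 + 0.908·0.211
      = 0.088561 + 0.17108 + 0.266388 + 0.191588 = 0.717617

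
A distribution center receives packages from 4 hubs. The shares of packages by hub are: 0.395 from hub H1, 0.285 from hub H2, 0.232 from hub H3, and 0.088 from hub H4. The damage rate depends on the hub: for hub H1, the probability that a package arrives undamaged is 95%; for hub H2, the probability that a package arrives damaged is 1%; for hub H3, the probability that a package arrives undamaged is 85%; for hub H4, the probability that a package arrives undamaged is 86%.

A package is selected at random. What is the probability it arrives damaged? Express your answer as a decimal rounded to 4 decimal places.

0.0697

P(D|H1) = 1 − 0.95 = 0.05.
P(D|H3) = 1 − 0.85 = 0.15.
P(D|H4) = 1 − 0.86 = 0.14.
P(D) = P(D|H1)·P(H1) + P(D|H2)·P(H2) + P(D|H3)·P(H3) + P(D|H4)·P(H4)
      = 0.05·0.395 + 0.01·0.285 + 0.15·0.232 + 0.14·0.088
      = 0.01975 + 0.00285 + 0.0348 + 0.01232 = 0.06972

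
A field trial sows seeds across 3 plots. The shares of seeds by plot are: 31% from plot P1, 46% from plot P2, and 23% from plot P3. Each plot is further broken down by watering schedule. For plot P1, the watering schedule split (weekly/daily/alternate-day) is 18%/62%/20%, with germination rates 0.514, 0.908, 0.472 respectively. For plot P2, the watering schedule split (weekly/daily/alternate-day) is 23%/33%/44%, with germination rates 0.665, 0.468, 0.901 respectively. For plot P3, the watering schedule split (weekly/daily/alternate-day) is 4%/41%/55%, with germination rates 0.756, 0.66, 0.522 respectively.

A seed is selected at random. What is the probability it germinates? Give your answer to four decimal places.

0.6915

P(G|P1) = 0.18·0.514 + 0.62·0.908 + 0.2·0.472 = 0.09252 + 0.56296 + 0.0944 = 0.74988
P(G|P2) = 0.23·0.665 + 0.33·0.468 + 0.44·0.901 = 0.15295 + 0.15444 + 0.39644 = 0.70383
P(G|P3) = 0.04·0.756 + 0.41·0.66 + 0.55·0.522 = 0.03024 + 0.2706 + 0.2871 = 0.58794
Then overall,
P(G) = 0.31·0.74988 + 0.46·0.70383 + 0.23·0.58794
      = 0.2324628 + 0.3237618 + 0.1352262 = 0.6914508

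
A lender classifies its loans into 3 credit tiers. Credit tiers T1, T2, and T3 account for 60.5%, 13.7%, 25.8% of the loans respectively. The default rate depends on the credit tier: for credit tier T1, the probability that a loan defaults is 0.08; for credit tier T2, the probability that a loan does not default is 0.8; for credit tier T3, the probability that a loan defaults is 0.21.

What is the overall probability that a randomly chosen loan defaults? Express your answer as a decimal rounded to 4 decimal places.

P(D|T2) = 1 − 0.8 = 0.2.
By the law of total probability,
P(D) = P(D|T1)·P(T1) + P(D|T2)·P(T2) + P(D|T3)·P(T3)
      = 0.08·0.605 + 0.2·0.137 + 0.21·0.258
      = 0.0484 + 0.0274 + 0.05418 = 0.12998

P(D) ≈ 0.1300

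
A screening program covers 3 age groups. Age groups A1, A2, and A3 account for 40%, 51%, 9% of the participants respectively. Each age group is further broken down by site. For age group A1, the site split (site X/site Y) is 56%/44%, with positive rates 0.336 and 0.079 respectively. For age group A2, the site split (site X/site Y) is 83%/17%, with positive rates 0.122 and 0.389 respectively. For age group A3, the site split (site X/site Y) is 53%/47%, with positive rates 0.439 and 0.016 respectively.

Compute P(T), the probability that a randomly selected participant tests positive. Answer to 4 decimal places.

P(T|A1) = 0.56·0.336 + 0.44·0.079 = 0.18816 + 0.03476 = 0.22292
P(T|A2) = 0.83·0.122 + 0.17·0.389 = 0.10126 + 0.06613 = 0.16739
P(T|A3) = 0.53·0.439 + 0.47·0.016 = 0.23267 + 0.00752 = 0.24019
Then overall,
P(T) = 0.4·0.22292 + 0.51·0.16739 + 0.09·0.24019
      = 0.089168 + 0.0853689 + 0.0216171 = 0.196154

0.1962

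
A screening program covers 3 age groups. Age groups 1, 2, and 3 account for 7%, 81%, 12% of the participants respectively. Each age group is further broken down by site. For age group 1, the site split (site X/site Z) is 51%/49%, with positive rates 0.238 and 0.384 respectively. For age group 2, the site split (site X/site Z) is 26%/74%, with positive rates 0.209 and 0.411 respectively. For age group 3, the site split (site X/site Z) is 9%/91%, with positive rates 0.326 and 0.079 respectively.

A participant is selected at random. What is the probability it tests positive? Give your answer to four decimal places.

P(T|1) = 0.51·0.238 + 0.49·0.384 = 0.12138 + 0.18816 = 0.30954
P(T|2) = 0.26·0.209 + 0.74·0.411 = 0.05434 + 0.30414 = 0.35848
P(T|3) = 0.09·0.326 + 0.91·0.079 = 0.02934 + 0.07189 = 0.10123
Then overall,
P(T) = 0.07·0.30954 + 0.81·0.35848 + 0.12·0.10123
      = 0.0216678 + 0.2903688 + 0.0121476 = 0.3241842

0.3242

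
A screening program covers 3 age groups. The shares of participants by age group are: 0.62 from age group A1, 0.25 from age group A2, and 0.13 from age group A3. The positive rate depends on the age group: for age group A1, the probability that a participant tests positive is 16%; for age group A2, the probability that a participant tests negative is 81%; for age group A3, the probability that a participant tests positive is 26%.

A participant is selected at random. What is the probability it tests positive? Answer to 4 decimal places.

0.1805

P(T|A2) = 1 − 0.81 = 0.19.
P(T) = P(T|A1)·P(A1) + P(T|A2)·P(A2) + P(T|A3)·P(A3)
      = 0.16·0.62 + 0.19·0.25 + 0.26·0.13
      = 0.0992 + 0.0475 + 0.0338 = 0.1805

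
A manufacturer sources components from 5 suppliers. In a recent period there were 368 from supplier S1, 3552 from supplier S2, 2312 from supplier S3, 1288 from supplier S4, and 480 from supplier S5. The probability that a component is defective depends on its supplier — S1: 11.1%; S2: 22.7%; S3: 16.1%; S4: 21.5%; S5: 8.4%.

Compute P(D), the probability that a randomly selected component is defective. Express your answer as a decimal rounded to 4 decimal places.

Total: 368 + 3552 + 2312 + 1288 + 480 = 8000.
P(S1) = 368/8000 = 0.046. P(S2) = 3552/8000 = 0.444. P(S3) = 2312/8000 = 0.289. P(S4) = 1288/8000 = 0.161. P(S5) = 480/8000 = 0.06.
P(D) = P(D|S1)·P(S1) + P(D|S2)·P(S2) + P(D|S3)·P(S3) + P(D|S4)·P(S4) + P(D|S5)·P(S5)
      = 0.111·0.046 + 0.227·0.444 + 0.161·0.289 + 0.215·0.161 + 0.084·0.06
      = 0.005106 + 0.100788 + 0.046529 + 0.034615 + 0.00504 = 0.192078

P(D) ≈ 0.1921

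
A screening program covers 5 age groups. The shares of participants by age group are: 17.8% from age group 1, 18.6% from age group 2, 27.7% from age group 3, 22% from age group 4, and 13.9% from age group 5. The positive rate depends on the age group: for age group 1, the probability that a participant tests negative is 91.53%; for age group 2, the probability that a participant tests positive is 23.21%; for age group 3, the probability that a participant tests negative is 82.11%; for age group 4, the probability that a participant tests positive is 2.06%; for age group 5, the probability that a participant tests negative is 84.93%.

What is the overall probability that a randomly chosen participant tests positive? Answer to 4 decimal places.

P(T|1) = 1 − 0.9153 = 0.0847.
P(T|3) = 1 − 0.8211 = 0.1789.
P(T|5) = 1 − 0.8493 = 0.1507.
P(T) = P(T|1)·P(1) + P(T|2)·P(2) + P(T|3)·P(3) + P(T|4)·P(4) + P(T|5)·P(5)
      = 0.0847·0.178 + 0.2321·0.186 + 0.1789·0.277 + 0.0206·0.22 + 0.1507·0.139
      = 0.0150766 + 0.0431706 + 0.0495553 + 0.004532 + 0.0209473 = 0.1332818

P(T) ≈ 0.1333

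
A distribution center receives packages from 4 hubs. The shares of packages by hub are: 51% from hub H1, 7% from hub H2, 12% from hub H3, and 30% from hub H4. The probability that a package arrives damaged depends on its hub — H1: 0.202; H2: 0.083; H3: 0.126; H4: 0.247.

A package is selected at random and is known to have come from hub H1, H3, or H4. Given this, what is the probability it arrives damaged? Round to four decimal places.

Let S = {H1, H3, H4}.
P(S) = 0.51 + 0.12 + 0.3 = 0.93.
P(D ∩ S) = 0.202·0.51 + 0.126·0.12 + 0.247·0.3 = 0.10302 + 0.01512 + 0.0741 = 0.19224.
P(D | S) = 0.19224 / 0.93 = 0.206710…

P(D|S) ≈ 0.2067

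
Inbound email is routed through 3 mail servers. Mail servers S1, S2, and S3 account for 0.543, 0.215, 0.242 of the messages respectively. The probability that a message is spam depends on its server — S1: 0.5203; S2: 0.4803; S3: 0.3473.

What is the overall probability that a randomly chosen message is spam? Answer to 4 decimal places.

P(S) ≈ 0.4698

Summing over the partition,
P(S) = P(S|S1)·P(S1) + P(S|S2)·P(S2) + P(S|S3)·P(S3)
      = 0.5203·0.543 + 0.4803·0.215 + 0.3473·0.242
      = 0.2825229 + 0.1032645 + 0.0840466 = 0.469834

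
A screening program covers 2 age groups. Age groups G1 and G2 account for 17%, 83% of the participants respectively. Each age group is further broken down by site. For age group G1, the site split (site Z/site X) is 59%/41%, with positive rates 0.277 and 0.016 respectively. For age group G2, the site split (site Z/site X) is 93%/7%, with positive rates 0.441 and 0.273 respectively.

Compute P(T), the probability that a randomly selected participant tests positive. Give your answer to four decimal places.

P(T) ≈ 0.3852

P(T|G1) = 0.59·0.277 + 0.41·0.016 = 0.16343 + 0.00656 = 0.16999
P(T|G2) = 0.93·0.441 + 0.07·0.273 = 0.41013 + 0.01911 = 0.42924
By total probability over the outer partition,
P(T) = 0.17·0.16999 + 0.83·0.42924
      = 0.0288983 + 0.3562692 = 0.3851675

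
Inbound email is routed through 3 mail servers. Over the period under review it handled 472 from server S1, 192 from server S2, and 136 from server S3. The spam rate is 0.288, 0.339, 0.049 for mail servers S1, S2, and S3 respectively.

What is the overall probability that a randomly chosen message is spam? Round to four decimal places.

Total: 472 + 192 + 136 = 800.
P(S1) = 472/800 = 0.59. P(S2) = 192/800 = 0.24. P(S3) = 136/800 = 0.17.
Using total probability over the partition,
P(S) = P(S|S1)·P(S1) + P(S|S2)·P(S2) + P(S|S3)·P(S3)
      = 0.288·0.59 + 0.339·0.24 + 0.049·0.17
      = 0.16992 + 0.08136 + 0.00833 = 0.25961

0.2596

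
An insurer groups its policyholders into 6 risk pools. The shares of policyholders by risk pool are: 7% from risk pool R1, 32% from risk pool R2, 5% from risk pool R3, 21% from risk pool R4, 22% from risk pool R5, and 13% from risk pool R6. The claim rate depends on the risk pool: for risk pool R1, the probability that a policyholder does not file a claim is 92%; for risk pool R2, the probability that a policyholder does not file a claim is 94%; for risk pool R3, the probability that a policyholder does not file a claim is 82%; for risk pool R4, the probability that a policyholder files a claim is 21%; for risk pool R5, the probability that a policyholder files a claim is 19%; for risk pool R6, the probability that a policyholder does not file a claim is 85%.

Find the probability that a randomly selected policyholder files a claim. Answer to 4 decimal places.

P(C) ≈ 0.1392

P(C|R1) = 1 − 0.92 = 0.08.
P(C|R2) = 1 − 0.94 = 0.06.
P(C|R3) = 1 − 0.82 = 0.18.
P(C|R6) = 1 − 0.85 = 0.15.
P(C) = P(C|R1)·P(R1) + P(C|R2)·P(R2) + P(C|R3)·P(R3) + P(C|R4)·P(R4) + P(C|R5)·P(R5) + P(C|R6)·P(R6)
      = 0.08·0.07 + 0.06·0.32 + 0.18·0.05 + 0.21·0.21 + 0.19·0.22 + 0.15·0.13
      = 0.0056 + 0.0192 + 0.009 + 0.0441 + 0.0418 + 0.0195 = 0.1392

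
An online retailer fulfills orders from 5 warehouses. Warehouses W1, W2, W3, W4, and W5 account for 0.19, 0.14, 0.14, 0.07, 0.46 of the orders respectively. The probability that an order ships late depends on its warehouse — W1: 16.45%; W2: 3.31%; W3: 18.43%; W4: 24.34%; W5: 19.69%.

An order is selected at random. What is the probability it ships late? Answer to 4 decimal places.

0.1693

Using total probability over the partition,
P(L) = P(L|W1)·P(W1) + P(L|W2)·P(W2) + P(L|W3)·P(W3) + P(L|W4)·P(W4) + P(L|W5)·P(W5)
      = 0.1645·0.19 + 0.0331·0.14 + 0.1843·0.14 + 0.2434·0.07 + 0.1969·0.46
      = 0.031255 + 0.004634 + 0.025802 + 0.017038 + 0.090574 = 0.169303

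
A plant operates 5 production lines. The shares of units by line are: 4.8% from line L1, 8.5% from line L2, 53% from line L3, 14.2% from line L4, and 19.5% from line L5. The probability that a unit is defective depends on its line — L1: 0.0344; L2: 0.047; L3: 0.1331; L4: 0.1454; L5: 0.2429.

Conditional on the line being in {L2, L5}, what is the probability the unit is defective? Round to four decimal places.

0.1834

Let S = {L2, L5}.
P(S) = 0.085 + 0.195 = 0.28.
P(D ∩ S) = 0.047·0.085 + 0.2429·0.195 = 0.003995 + 0.0473655 = 0.0513605.
P(D | S) = 0.0513605 / 0.28 = 0.183430…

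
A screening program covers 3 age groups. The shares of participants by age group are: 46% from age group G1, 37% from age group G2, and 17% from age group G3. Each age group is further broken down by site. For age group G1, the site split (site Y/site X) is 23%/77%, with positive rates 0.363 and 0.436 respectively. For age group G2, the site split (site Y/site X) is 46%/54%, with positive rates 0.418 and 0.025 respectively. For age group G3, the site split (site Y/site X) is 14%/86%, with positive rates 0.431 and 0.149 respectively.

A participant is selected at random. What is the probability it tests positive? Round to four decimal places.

P(T|G1) = 0.23·0.363 + 0.77·0.436 = 0.08349 + 0.33572 = 0.41921
P(T|G2) = 0.46·0.418 + 0.54·0.025 = 0.19228 + 0.0135 = 0.20578
P(T|G3) = 0.14·0.431 + 0.86·0.149 = 0.06034 + 0.12814 = 0.18848
Then overall,
P(T) = 0.46·0.41921 + 0.37·0.20578 + 0.17·0.18848
      = 0.1928366 + 0.0761386 + 0.0320416 = 0.3010168

0.3010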